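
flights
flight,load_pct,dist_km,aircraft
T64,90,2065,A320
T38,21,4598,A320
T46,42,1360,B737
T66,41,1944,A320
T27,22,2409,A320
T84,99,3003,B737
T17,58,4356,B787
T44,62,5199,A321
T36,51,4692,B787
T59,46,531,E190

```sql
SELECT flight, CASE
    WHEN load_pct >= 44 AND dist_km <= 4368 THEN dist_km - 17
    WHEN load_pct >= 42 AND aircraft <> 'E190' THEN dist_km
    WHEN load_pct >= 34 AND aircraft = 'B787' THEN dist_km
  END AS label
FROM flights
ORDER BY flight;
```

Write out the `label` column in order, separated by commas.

flight=T17: load_pct >= 44 AND dist_km <= 4368 → 4339
flight=T27: (no match → NULL) → NULL
flight=T36: load_pct >= 42 AND aircraft <> 'E190' → 4692
flight=T38: (no match → NULL) → NULL
flight=T44: load_pct >= 42 AND aircraft <> 'E190' → 5199
flight=T46: load_pct >= 42 AND aircraft <> 'E190' → 1360
flight=T59: load_pct >= 44 AND dist_km <= 4368 → 514
flight=T64: load_pct >= 44 AND dist_km <= 4368 → 2048
flight=T66: (no match → NULL) → NULL
flight=T84: load_pct >= 44 AND dist_km <= 4368 → 2986

4339, NULL, 4692, NULL, 5199, 1360, 514, 2048, NULL, 2986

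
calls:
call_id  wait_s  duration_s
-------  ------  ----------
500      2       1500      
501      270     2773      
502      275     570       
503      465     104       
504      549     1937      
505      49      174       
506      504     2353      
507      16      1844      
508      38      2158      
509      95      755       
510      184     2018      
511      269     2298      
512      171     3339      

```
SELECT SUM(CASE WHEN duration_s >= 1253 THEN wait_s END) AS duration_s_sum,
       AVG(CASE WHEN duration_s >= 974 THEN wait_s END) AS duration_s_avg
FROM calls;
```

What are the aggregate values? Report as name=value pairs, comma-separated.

duration_s_sum=2003, duration_s_avg=222.5555555556

[duration_s_sum: duration_s >= 1253]
call_id=500: ✓ → 2
call_id=501: ✓ → 270
call_id=502: ✗
call_id=503: ✗
call_id=504: ✓ → 549
call_id=505: ✗
call_id=506: ✓ → 504
call_id=507: ✓ → 16
call_id=508: ✓ → 38
call_id=509: ✗
call_id=510: ✓ → 184
call_id=511: ✓ → 269
call_id=512: ✓ → 171
duration_s_sum = 2 + 270 + 549 + 504 + 16 + 38 + 184 + 269 + 171 = 2003
—
[duration_s_avg: duration_s >= 974]
call_id=500: ✓ → 2
call_id=501: ✓ → 270
call_id=502: ✗
call_id=503: ✗
call_id=504: ✓ → 549
call_id=505: ✗
call_id=506: ✓ → 504
call_id=507: ✓ → 16
call_id=508: ✓ → 38
call_id=509: ✗
call_id=510: ✓ → 184
call_id=511: ✓ → 269
call_id=512: ✓ → 171
duration_s_avg = (2 + 270 + 549 + 504 + 16 + 38 + 184 + 269 + 171) / 9 = 222.5555555556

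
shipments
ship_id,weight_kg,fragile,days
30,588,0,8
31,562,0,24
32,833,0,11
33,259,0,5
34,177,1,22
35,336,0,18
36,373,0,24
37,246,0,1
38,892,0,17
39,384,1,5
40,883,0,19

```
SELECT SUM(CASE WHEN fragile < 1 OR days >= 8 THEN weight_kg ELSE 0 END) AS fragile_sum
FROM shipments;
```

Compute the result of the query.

ship_id=30: ✓ → 588
ship_id=31: ✓ → 562
ship_id=32: ✓ → 833
ship_id=33: ✓ → 259
ship_id=34: ✓ → 177
ship_id=35: ✓ → 336
ship_id=36: ✓ → 373
ship_id=37: ✓ → 246
ship_id=38: ✓ → 892
ship_id=39: ✗
ship_id=40: ✓ → 883
fragile_sum = 588 + 562 + 833 + 259 + 177 + 336 + 373 + 246 + 892 + 883 = 5149

5149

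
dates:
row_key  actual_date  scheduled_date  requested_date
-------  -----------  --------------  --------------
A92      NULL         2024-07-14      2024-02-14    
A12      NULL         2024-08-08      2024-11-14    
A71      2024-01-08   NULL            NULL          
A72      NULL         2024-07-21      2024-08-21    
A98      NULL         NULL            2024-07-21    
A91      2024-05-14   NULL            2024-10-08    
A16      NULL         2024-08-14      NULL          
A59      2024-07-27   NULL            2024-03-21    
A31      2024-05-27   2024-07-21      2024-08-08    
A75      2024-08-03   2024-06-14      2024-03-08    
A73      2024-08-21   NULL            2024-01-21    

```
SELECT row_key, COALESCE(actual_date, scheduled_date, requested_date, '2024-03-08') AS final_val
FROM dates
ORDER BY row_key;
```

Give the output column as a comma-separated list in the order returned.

row_key=A12: actual_date=NULL, scheduled_date=2024-08-08 → 2024-08-08
row_key=A16: actual_date=NULL, scheduled_date=2024-08-14 → 2024-08-14
row_key=A31: actual_date=2024-05-27 → 2024-05-27
row_key=A59: actual_date=2024-07-27 → 2024-07-27
row_key=A71: actual_date=2024-01-08 → 2024-01-08
row_key=A72: actual_date=NULL, scheduled_date=2024-07-21 → 2024-07-21
row_key=A73: actual_date=2024-08-21 → 2024-08-21
row_key=A75: actual_date=2024-08-03 → 2024-08-03
row_key=A91: actual_date=2024-05-14 → 2024-05-14
row_key=A92: actual_date=NULL, scheduled_date=2024-07-14 → 2024-07-14
row_key=A98: actual_date=NULL, scheduled_date=NULL, requested_date=2024-07-21 → 2024-07-21

2024-08-08, 2024-08-14, 2024-05-27, 2024-07-27, 2024-01-08, 2024-07-21, 2024-08-21, 2024-08-03, 2024-05-14, 2024-07-14, 2024-07-21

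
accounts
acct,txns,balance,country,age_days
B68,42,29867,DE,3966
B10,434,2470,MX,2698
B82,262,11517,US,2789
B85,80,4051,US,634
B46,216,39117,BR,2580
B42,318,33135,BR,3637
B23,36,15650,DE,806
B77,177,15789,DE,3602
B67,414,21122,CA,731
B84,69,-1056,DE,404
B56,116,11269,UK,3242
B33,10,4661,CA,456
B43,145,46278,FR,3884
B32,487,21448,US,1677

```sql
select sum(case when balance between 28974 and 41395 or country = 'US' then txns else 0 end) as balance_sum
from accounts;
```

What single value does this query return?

1405

acct=B68: ✓ → 42
acct=B10: ✗
acct=B82: ✓ → 262
acct=B85: ✓ → 80
acct=B46: ✓ → 216
acct=B42: ✓ → 318
acct=B23: ✗
acct=B77: ✗
acct=B67: ✗
acct=B84: ✗
acct=B56: ✗
acct=B33: ✗
acct=B43: ✗
acct=B32: ✓ → 487
balance_sum = 42 + 262 + 80 + 216 + 318 + 487 = 1405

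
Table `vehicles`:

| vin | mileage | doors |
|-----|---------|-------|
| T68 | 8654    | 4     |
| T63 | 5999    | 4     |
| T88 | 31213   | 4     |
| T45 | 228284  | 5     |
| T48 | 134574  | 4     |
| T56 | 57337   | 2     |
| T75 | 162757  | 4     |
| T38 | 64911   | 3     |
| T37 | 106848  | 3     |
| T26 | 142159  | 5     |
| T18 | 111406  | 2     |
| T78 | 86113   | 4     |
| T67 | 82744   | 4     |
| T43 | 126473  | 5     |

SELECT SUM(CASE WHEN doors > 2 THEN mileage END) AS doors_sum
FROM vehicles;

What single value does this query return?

vin=T68: ✓ → 8654
vin=T63: ✓ → 5999
vin=T88: ✓ → 31213
vin=T45: ✓ → 228284
vin=T48: ✓ → 134574
vin=T56: ✗
vin=T75: ✓ → 162757
vin=T38: ✓ → 64911
vin=T37: ✓ → 106848
vin=T26: ✓ → 142159
vin=T18: ✗
vin=T78: ✓ → 86113
vin=T67: ✓ → 82744
vin=T43: ✓ → 126473
doors_sum = 8654 + 5999 + 31213 + 228284 + 134574 + 162757 + 64911 + 106848 + 142159 + 86113 + 82744 + 126473 = 1180729

1180729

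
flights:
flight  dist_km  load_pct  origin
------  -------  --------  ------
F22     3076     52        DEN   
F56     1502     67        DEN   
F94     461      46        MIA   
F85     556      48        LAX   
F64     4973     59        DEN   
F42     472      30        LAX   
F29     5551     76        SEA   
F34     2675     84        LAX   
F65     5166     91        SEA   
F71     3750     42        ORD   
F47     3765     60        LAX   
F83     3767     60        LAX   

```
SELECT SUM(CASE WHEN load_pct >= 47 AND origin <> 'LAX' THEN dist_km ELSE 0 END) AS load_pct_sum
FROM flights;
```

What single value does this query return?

20268

flight=F22: ✓ → 3076
flight=F56: ✓ → 1502
flight=F94: ✗
flight=F85: ✗
flight=F64: ✓ → 4973
flight=F42: ✗
flight=F29: ✓ → 5551
flight=F34: ✗
flight=F65: ✓ → 5166
flight=F71: ✗
flight=F47: ✗
flight=F83: ✗
load_pct_sum = 3076 + 1502 + 4973 + 5551 + 5166 = 20268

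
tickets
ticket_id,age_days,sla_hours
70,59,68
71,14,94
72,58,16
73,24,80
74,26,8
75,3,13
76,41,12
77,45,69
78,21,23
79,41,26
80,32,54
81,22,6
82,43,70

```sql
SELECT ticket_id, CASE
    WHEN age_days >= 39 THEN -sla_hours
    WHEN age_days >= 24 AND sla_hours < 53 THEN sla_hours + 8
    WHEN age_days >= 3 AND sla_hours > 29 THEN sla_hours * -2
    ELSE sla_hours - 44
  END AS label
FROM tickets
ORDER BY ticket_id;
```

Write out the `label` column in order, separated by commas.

ticket_id=70: age_days >= 39 → -68
ticket_id=71: age_days >= 3 AND sla_hours > 29 → -188
ticket_id=72: age_days >= 39 → -16
ticket_id=73: age_days >= 3 AND sla_hours > 29 → -160
ticket_id=74: age_days >= 24 AND sla_hours < 53 → 16
ticket_id=75: ELSE → -31
ticket_id=76: age_days >= 39 → -12
ticket_id=77: age_days >= 39 → -69
ticket_id=78: ELSE → -21
ticket_id=79: age_days >= 39 → -26
ticket_id=80: age_days >= 3 AND sla_hours > 29 → -108
ticket_id=81: ELSE → -38
ticket_id=82: age_days >= 39 → -70

-68, -188, -16, -160, 16, -31, -12, -69, -21, -26, -108, -38, -70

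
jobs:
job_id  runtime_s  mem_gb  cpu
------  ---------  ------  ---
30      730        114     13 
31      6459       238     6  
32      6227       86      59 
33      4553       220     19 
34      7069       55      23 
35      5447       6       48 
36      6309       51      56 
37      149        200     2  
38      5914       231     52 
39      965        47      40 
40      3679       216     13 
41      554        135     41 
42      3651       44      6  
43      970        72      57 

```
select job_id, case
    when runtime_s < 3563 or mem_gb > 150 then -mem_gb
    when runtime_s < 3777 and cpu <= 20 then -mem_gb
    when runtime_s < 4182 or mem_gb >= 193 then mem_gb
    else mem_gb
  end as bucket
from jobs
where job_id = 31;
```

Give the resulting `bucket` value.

-238

job_id = 31: runtime_s=6459, mem_gb=238, cpu=6.
runtime_s < 3563 or mem_gb > 150 → true → -238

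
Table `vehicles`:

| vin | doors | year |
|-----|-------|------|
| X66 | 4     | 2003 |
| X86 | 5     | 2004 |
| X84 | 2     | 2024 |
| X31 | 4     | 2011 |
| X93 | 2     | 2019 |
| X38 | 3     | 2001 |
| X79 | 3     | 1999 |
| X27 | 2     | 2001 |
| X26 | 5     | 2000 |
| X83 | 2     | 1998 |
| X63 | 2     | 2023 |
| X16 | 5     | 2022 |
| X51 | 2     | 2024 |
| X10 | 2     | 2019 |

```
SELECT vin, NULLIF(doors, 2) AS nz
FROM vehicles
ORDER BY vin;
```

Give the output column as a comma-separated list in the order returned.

vin=X10: doors=2 vs 2: equal → NULL
vin=X16: doors=5 vs 2: differ → 5
vin=X26: doors=5 vs 2: differ → 5
vin=X27: doors=2 vs 2: equal → NULL
vin=X31: doors=4 vs 2: differ → 4
vin=X38: doors=3 vs 2: differ → 3
vin=X51: doors=2 vs 2: equal → NULL
vin=X63: doors=2 vs 2: equal → NULL
vin=X66: doors=4 vs 2: differ → 4
vin=X79: doors=3 vs 2: differ → 3
vin=X83: doors=2 vs 2: equal → NULL
vin=X84: doors=2 vs 2: equal → NULL
vin=X86: doors=5 vs 2: differ → 5
vin=X93: doors=2 vs 2: equal → NULL

NULL, 5, 5, NULL, 4, 3, NULL, NULL, 4, 3, NULL, NULL, 5, NULL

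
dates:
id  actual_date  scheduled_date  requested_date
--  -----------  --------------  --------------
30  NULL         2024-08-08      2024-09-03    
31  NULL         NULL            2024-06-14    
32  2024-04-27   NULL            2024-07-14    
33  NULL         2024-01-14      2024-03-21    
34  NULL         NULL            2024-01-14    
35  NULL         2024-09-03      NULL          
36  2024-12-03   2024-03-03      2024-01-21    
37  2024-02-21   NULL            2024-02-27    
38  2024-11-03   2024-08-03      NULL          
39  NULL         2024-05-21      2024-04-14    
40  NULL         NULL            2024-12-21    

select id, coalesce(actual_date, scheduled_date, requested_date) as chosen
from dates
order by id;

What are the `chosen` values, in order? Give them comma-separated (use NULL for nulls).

id=30: actual_date=NULL, scheduled_date=2024-08-08 → 2024-08-08
id=31: actual_date=NULL, scheduled_date=NULL, requested_date=2024-06-14 → 2024-06-14
id=32: actual_date=2024-04-27 → 2024-04-27
id=33: actual_date=NULL, scheduled_date=2024-01-14 → 2024-01-14
id=34: actual_date=NULL, scheduled_date=NULL, requested_date=2024-01-14 → 2024-01-14
id=35: actual_date=NULL, scheduled_date=2024-09-03 → 2024-09-03
id=36: actual_date=2024-12-03 → 2024-12-03
id=37: actual_date=2024-02-21 → 2024-02-21
id=38: actual_date=2024-11-03 → 2024-11-03
id=39: actual_date=NULL, scheduled_date=2024-05-21 → 2024-05-21
id=40: actual_date=NULL, scheduled_date=NULL, requested_date=2024-12-21 → 2024-12-21

2024-08-08, 2024-06-14, 2024-04-27, 2024-01-14, 2024-01-14, 2024-09-03, 2024-12-03, 2024-02-21, 2024-11-03, 2024-05-21, 2024-12-21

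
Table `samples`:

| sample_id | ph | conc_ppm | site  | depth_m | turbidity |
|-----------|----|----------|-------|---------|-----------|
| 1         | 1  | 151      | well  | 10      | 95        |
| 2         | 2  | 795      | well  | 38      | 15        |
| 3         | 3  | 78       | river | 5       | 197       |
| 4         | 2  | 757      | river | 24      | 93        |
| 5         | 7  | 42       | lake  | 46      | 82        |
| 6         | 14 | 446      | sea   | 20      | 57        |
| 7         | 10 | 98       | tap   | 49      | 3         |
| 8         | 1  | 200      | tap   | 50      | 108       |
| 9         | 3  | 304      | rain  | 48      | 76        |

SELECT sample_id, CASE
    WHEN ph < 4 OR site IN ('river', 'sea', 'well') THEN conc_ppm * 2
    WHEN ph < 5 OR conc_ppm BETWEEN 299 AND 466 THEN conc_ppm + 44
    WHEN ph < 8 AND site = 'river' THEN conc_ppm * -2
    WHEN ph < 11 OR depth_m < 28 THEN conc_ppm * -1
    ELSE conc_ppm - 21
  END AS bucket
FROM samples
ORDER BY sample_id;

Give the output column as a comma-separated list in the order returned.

302, 1590, 156, 1514, -42, 892, -98, 400, 608

sample_id=1: ph < 4 OR site IN ('river', 'sea', 'well') → 302
sample_id=2: ph < 4 OR site IN ('river', 'sea', 'well') → 1590
sample_id=3: ph < 4 OR site IN ('river', 'sea', 'well') → 156
sample_id=4: ph < 4 OR site IN ('river', 'sea', 'well') → 1514
sample_id=5: ph < 11 OR depth_m < 28 → -42
sample_id=6: ph < 4 OR site IN ('river', 'sea', 'well') → 892
sample_id=7: ph < 11 OR depth_m < 28 → -98
sample_id=8: ph < 4 OR site IN ('river', 'sea', 'well') → 400
sample_id=9: ph < 4 OR site IN ('river', 'sea', 'well') → 608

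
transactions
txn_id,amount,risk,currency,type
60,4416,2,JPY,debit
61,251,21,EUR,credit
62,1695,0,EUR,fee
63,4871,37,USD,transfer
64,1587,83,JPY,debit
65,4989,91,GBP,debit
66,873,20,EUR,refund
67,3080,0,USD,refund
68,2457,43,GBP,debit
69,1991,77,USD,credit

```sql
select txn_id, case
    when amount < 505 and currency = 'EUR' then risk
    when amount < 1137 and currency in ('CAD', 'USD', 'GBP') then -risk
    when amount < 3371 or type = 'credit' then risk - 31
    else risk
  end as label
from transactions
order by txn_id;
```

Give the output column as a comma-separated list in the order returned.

txn_id=60: ELSE → 2
txn_id=61: amount < 505 and currency = 'EUR' → 21
txn_id=62: amount < 3371 or type = 'credit' → -31
txn_id=63: ELSE → 37
txn_id=64: amount < 3371 or type = 'credit' → 52
txn_id=65: ELSE → 91
txn_id=66: amount < 3371 or type = 'credit' → -11
txn_id=67: amount < 3371 or type = 'credit' → -31
txn_id=68: amount < 3371 or type = 'credit' → 12
txn_id=69: amount < 3371 or type = 'credit' → 46

2, 21, -31, 37, 52, 91, -11, -31, 12, 46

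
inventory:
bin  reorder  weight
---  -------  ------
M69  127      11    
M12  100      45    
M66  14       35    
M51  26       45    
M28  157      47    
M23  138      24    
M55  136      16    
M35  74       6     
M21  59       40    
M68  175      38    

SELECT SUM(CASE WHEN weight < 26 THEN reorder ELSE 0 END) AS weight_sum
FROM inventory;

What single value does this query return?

bin=M69: ✓ → 127
bin=M12: ✗
bin=M66: ✗
bin=M51: ✗
bin=M28: ✗
bin=M23: ✓ → 138
bin=M55: ✓ → 136
bin=M35: ✓ → 74
bin=M21: ✗
bin=M68: ✗
weight_sum = 127 + 138 + 136 + 74 = 475

475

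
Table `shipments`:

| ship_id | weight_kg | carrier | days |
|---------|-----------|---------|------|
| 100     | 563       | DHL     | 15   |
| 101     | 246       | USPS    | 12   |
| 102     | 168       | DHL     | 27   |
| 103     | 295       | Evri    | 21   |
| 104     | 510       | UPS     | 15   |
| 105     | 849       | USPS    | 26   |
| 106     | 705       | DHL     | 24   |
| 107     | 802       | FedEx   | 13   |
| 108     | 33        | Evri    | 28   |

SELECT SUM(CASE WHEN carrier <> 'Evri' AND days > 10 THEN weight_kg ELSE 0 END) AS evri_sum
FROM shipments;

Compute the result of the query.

3843

ship_id=100: ✓ → 563
ship_id=101: ✓ → 246
ship_id=102: ✓ → 168
ship_id=103: ✗
ship_id=104: ✓ → 510
ship_id=105: ✓ → 849
ship_id=106: ✓ → 705
ship_id=107: ✓ → 802
ship_id=108: ✗
evri_sum = 563 + 246 + 168 + 510 + 849 + 705 + 802 = 3843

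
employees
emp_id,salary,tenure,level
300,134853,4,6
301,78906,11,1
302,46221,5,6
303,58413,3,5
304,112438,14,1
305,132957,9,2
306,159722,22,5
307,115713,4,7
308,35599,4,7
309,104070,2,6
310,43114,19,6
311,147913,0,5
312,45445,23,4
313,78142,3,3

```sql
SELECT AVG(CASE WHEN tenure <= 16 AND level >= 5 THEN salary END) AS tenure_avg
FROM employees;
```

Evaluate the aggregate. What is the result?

91826

emp_id=300: ✓ → 134853
emp_id=301: ✗
emp_id=302: ✓ → 46221
emp_id=303: ✓ → 58413
emp_id=304: ✗
emp_id=305: ✗
emp_id=306: ✗
emp_id=307: ✓ → 115713
emp_id=308: ✓ → 35599
emp_id=309: ✓ → 104070
emp_id=310: ✗
emp_id=311: ✓ → 147913
emp_id=312: ✗
emp_id=313: ✗
tenure_avg = (134853 + 46221 + 58413 + 115713 + 35599 + 104070 + 147913) / 7 = 91826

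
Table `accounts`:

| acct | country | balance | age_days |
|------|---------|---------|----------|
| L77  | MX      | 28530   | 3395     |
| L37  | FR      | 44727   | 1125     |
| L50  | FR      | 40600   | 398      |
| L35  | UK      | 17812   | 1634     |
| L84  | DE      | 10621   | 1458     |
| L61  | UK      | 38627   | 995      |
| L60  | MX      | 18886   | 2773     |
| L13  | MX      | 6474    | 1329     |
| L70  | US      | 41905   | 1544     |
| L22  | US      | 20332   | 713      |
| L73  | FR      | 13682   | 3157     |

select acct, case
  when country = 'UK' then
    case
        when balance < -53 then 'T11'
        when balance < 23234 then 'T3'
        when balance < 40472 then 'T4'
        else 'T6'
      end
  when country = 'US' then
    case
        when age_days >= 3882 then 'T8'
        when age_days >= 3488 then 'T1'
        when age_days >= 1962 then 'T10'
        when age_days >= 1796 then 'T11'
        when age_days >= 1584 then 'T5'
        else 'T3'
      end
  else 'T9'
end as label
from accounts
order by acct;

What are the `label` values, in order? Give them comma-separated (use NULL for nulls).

T9, T3, T3, T9, T9, T9, T4, T3, T9, T9, T9

acct=L13: country='MX' → outer ELSE → T9
acct=L22: country='US' → inner[ELSE] → T3
acct=L35: country='UK' → inner[balance < 23234] → T3
acct=L37: country='FR' → outer ELSE → T9
acct=L50: country='FR' → outer ELSE → T9
acct=L60: country='MX' → outer ELSE → T9
acct=L61: country='UK' → inner[balance < 40472] → T4
acct=L70: country='US' → inner[ELSE] → T3
acct=L73: country='FR' → outer ELSE → T9
acct=L77: country='MX' → outer ELSE → T9
acct=L84: country='DE' → outer ELSE → T9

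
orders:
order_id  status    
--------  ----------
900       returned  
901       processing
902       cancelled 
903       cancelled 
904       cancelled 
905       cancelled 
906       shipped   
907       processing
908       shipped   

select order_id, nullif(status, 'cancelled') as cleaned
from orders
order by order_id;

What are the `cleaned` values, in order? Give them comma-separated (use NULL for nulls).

order_id=900: status=returned vs cancelled: differ → returned
order_id=901: status=processing vs cancelled: differ → processing
order_id=902: status=cancelled vs cancelled: equal → NULL
order_id=903: status=cancelled vs cancelled: equal → NULL
order_id=904: status=cancelled vs cancelled: equal → NULL
order_id=905: status=cancelled vs cancelled: equal → NULL
order_id=906: status=shipped vs cancelled: differ → shipped
order_id=907: status=processing vs cancelled: differ → processing
order_id=908: status=shipped vs cancelled: differ → shipped

returned, processing, NULL, NULL, NULL, NULL, shipped, processing, shipped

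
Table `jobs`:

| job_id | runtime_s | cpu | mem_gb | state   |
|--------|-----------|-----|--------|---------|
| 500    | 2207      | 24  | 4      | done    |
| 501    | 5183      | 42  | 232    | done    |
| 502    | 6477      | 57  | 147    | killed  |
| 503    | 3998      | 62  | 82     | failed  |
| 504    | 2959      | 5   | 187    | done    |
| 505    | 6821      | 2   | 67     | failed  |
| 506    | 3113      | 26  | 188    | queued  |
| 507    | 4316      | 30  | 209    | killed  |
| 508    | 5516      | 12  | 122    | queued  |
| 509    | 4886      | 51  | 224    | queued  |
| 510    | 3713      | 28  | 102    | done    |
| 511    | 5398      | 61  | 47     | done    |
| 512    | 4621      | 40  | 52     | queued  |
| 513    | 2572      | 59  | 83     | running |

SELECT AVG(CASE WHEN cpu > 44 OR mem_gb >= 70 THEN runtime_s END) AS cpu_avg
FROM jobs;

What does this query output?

job_id=500: ✗
job_id=501: ✓ → 5183
job_id=502: ✓ → 6477
job_id=503: ✓ → 3998
job_id=504: ✓ → 2959
job_id=505: ✗
job_id=506: ✓ → 3113
job_id=507: ✓ → 4316
job_id=508: ✓ → 5516
job_id=509: ✓ → 4886
job_id=510: ✓ → 3713
job_id=511: ✓ → 5398
job_id=512: ✗
job_id=513: ✓ → 2572
cpu_avg = (5183 + 6477 + 3998 + 2959 + 3113 + 4316 + 5516 + 4886 + 3713 + 5398 + 2572) / 11 = 4375.5454545455

4375.5454545455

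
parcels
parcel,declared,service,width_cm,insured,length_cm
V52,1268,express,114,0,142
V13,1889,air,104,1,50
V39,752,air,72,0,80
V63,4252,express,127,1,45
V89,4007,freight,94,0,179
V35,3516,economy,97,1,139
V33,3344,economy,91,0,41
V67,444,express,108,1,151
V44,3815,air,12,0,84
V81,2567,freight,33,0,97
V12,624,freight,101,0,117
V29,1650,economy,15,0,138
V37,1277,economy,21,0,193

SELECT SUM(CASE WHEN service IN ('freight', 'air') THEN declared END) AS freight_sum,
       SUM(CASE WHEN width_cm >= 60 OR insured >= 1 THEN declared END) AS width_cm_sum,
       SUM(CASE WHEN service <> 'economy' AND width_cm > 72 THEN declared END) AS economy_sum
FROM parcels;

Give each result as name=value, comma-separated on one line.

freight_sum=13654, width_cm_sum=20096, economy_sum=12484

[freight_sum: service IN ('freight', 'air')]
parcel=V52: ✗
parcel=V13: ✓ → 1889
parcel=V39: ✓ → 752
parcel=V63: ✗
parcel=V89: ✓ → 4007
parcel=V35: ✗
parcel=V33: ✗
parcel=V67: ✗
parcel=V44: ✓ → 3815
parcel=V81: ✓ → 2567
parcel=V12: ✓ → 624
parcel=V29: ✗
parcel=V37: ✗
freight_sum = 1889 + 752 + 4007 + 3815 + 2567 + 624 = 13654
—
[width_cm_sum: width_cm >= 60 OR insured >= 1]
parcel=V52: ✓ → 1268
parcel=V13: ✓ → 1889
parcel=V39: ✓ → 752
parcel=V63: ✓ → 4252
parcel=V89: ✓ → 4007
parcel=V35: ✓ → 3516
parcel=V33: ✓ → 3344
parcel=V67: ✓ → 444
parcel=V44: ✗
parcel=V81: ✗
parcel=V12: ✓ → 624
parcel=V29: ✗
parcel=V37: ✗
width_cm_sum = 1268 + 1889 + 752 + 4252 + 4007 + 3516 + 3344 + 444 + 624 = 20096
—
[economy_sum: service <> 'economy' AND width_cm > 72]
parcel=V52: ✓ → 1268
parcel=V13: ✓ → 1889
parcel=V39: ✗
parcel=V63: ✓ → 4252
parcel=V89: ✓ → 4007
parcel=V35: ✗
parcel=V33: ✗
parcel=V67: ✓ → 444
parcel=V44: ✗
parcel=V81: ✗
parcel=V12: ✓ → 624
parcel=V29: ✗
parcel=V37: ✗
economy_sum = 1268 + 1889 + 4252 + 4007 + 444 + 624 = 12484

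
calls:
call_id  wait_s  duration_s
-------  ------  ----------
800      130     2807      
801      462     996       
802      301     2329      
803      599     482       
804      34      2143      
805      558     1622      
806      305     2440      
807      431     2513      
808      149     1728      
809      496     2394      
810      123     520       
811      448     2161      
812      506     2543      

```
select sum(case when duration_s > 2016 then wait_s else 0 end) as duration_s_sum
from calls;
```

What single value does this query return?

call_id=800: ✓ → 130
call_id=801: ✗
call_id=802: ✓ → 301
call_id=803: ✗
call_id=804: ✓ → 34
call_id=805: ✗
call_id=806: ✓ → 305
call_id=807: ✓ → 431
call_id=808: ✗
call_id=809: ✓ → 496
call_id=810: ✗
call_id=811: ✓ → 448
call_id=812: ✓ → 506
duration_s_sum = 130 + 301 + 34 + 305 + 431 + 496 + 448 + 506 = 2651

2651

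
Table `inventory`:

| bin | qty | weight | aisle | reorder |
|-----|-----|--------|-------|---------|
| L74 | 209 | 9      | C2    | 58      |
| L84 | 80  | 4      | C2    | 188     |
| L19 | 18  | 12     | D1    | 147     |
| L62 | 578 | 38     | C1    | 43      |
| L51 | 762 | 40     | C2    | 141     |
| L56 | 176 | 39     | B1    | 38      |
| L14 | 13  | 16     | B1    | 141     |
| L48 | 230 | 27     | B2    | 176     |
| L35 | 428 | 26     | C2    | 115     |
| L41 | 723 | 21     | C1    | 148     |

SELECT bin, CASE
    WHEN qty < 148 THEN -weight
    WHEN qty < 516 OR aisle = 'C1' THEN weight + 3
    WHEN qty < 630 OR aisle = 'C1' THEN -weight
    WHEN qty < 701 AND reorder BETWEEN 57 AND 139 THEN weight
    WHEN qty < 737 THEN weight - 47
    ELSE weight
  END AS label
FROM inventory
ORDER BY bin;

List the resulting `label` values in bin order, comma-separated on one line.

-16, -12, 29, 24, 30, 40, 42, 41, 12, -4

bin=L14: qty < 148 → -16
bin=L19: qty < 148 → -12
bin=L35: qty < 516 OR aisle = 'C1' → 29
bin=L41: qty < 516 OR aisle = 'C1' → 24
bin=L48: qty < 516 OR aisle = 'C1' → 30
bin=L51: ELSE → 40
bin=L56: qty < 516 OR aisle = 'C1' → 42
bin=L62: qty < 516 OR aisle = 'C1' → 41
bin=L74: qty < 516 OR aisle = 'C1' → 12
bin=L84: qty < 148 → -4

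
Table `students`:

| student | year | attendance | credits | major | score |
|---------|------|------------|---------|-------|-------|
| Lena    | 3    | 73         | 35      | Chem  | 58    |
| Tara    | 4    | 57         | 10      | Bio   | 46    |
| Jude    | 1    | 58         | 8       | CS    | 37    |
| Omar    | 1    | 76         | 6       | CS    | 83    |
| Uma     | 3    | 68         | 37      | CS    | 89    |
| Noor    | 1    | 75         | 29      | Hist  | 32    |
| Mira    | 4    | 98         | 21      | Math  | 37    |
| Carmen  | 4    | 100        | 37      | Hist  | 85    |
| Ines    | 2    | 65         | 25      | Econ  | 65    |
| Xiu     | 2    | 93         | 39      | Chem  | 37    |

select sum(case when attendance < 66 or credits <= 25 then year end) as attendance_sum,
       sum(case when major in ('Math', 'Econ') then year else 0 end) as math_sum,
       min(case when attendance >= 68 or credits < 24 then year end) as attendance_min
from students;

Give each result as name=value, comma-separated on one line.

attendance_sum=12, math_sum=6, attendance_min=1

[attendance_sum: attendance < 66 or credits <= 25]
student=Lena: ✗
student=Tara: ✓ → 4
student=Jude: ✓ → 1
student=Omar: ✓ → 1
student=Uma: ✗
student=Noor: ✗
student=Mira: ✓ → 4
student=Carmen: ✗
student=Ines: ✓ → 2
student=Xiu: ✗
attendance_sum = 4 + 1 + 1 + 4 + 2 = 12
—
[math_sum: major in ('Math', 'Econ')]
student=Lena: ✗
student=Tara: ✗
student=Jude: ✗
student=Omar: ✗
student=Uma: ✗
student=Noor: ✗
student=Mira: ✓ → 4
student=Carmen: ✗
student=Ines: ✓ → 2
student=Xiu: ✗
math_sum = 4 + 2 = 6
—
[attendance_min: attendance >= 68 or credits < 24]
student=Lena: ✓ → 3
student=Tara: ✓ → 4
student=Jude: ✓ → 1
student=Omar: ✓ → 1
student=Uma: ✓ → 3
student=Noor: ✓ → 1
student=Mira: ✓ → 4
student=Carmen: ✓ → 4
student=Ines: ✗
student=Xiu: ✓ → 2
attendance_min = MIN(3, 4, 1, 1, 3, 1, 4, 4, 2) = 1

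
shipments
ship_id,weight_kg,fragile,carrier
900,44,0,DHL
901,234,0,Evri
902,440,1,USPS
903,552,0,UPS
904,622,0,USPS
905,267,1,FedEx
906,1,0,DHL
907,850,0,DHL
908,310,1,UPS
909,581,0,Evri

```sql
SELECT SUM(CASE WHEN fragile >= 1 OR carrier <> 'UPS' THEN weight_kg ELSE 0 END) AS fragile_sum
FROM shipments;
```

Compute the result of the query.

ship_id=900: ✓ → 44
ship_id=901: ✓ → 234
ship_id=902: ✓ → 440
ship_id=903: ✗
ship_id=904: ✓ → 622
ship_id=905: ✓ → 267
ship_id=906: ✓ → 1
ship_id=907: ✓ → 850
ship_id=908: ✓ → 310
ship_id=909: ✓ → 581
fragile_sum = 44 + 234 + 440 + 622 + 267 + 1 + 850 + 310 + 581 = 3349

3349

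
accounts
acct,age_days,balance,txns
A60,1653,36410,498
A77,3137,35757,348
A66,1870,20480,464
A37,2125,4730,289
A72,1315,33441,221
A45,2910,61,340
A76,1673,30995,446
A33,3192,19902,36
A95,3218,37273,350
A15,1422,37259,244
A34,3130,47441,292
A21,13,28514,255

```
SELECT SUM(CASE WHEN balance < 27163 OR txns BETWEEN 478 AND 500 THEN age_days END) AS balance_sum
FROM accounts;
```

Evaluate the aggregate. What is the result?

acct=A60: ✓ → 1653
acct=A77: ✗
acct=A66: ✓ → 1870
acct=A37: ✓ → 2125
acct=A72: ✗
acct=A45: ✓ → 2910
acct=A76: ✗
acct=A33: ✓ → 3192
acct=A95: ✗
acct=A15: ✗
acct=A34: ✗
acct=A21: ✗
balance_sum = 1653 + 1870 + 2125 + 2910 + 3192 = 11750

11750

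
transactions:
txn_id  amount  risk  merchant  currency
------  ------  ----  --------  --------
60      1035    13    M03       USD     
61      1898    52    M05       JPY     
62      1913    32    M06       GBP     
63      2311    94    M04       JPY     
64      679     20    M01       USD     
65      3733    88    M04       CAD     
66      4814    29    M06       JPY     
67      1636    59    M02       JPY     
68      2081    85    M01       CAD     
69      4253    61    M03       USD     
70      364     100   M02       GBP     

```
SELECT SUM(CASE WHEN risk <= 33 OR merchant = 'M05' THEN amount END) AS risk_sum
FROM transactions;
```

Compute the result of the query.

txn_id=60: ✓ → 1035
txn_id=61: ✓ → 1898
txn_id=62: ✓ → 1913
txn_id=63: ✗
txn_id=64: ✓ → 679
txn_id=65: ✗
txn_id=66: ✓ → 4814
txn_id=67: ✗
txn_id=68: ✗
txn_id=69: ✗
txn_id=70: ✗
risk_sum = 1035 + 1898 + 1913 + 679 + 4814 = 10339

10339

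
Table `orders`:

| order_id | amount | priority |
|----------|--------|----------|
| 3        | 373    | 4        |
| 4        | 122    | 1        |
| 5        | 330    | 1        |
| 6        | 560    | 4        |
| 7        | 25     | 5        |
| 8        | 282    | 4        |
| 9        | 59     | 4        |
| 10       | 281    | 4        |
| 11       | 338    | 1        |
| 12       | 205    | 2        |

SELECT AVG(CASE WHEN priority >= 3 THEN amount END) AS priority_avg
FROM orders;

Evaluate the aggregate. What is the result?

order_id=3: ✓ → 373
order_id=4: ✗
order_id=5: ✗
order_id=6: ✓ → 560
order_id=7: ✓ → 25
order_id=8: ✓ → 282
order_id=9: ✓ → 59
order_id=10: ✓ → 281
order_id=11: ✗
order_id=12: ✗
priority_avg = (373 + 560 + 25 + 282 + 59 + 281) / 6 = 263.3333333333

263.3333333333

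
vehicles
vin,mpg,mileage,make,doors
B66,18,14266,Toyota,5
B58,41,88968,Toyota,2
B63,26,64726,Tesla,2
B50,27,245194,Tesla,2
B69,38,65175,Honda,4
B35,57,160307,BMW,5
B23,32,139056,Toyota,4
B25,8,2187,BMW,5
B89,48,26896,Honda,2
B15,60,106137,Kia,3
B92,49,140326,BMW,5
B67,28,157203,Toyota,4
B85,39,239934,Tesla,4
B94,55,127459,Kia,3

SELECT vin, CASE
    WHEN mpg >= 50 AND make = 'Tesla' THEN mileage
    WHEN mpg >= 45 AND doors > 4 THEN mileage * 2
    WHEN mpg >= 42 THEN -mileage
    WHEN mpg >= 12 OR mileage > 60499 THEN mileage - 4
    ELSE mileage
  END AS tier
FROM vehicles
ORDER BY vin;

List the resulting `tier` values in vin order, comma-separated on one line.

vin=B15: mpg >= 42 → -106137
vin=B23: mpg >= 12 OR mileage > 60499 → 139052
vin=B25: ELSE → 2187
vin=B35: mpg >= 45 AND doors > 4 → 320614
vin=B50: mpg >= 12 OR mileage > 60499 → 245190
vin=B58: mpg >= 12 OR mileage > 60499 → 88964
vin=B63: mpg >= 12 OR mileage > 60499 → 64722
vin=B66: mpg >= 12 OR mileage > 60499 → 14262
vin=B67: mpg >= 12 OR mileage > 60499 → 157199
vin=B69: mpg >= 12 OR mileage > 60499 → 65171
vin=B85: mpg >= 12 OR mileage > 60499 → 239930
vin=B89: mpg >= 42 → -26896
vin=B92: mpg >= 45 AND doors > 4 → 280652
vin=B94: mpg >= 42 → -127459

-106137, 139052, 2187, 320614, 245190, 88964, 64722, 14262, 157199, 65171, 239930, -26896, 280652, -127459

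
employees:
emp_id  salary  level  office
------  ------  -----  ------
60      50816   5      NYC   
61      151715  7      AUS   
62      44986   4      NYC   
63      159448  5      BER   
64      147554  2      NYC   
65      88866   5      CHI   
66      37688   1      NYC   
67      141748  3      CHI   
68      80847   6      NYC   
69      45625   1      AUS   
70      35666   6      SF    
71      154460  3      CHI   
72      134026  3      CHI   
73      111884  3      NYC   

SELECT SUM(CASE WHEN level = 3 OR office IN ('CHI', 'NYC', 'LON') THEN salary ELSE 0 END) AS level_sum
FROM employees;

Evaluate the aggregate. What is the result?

emp_id=60: ✓ → 50816
emp_id=61: ✗
emp_id=62: ✓ → 44986
emp_id=63: ✗
emp_id=64: ✓ → 147554
emp_id=65: ✓ → 88866
emp_id=66: ✓ → 37688
emp_id=67: ✓ → 141748
emp_id=68: ✓ → 80847
emp_id=69: ✗
emp_id=70: ✗
emp_id=71: ✓ → 154460
emp_id=72: ✓ → 134026
emp_id=73: ✓ → 111884
level_sum = 50816 + 44986 + 147554 + 88866 + 37688 + 141748 + 80847 + 154460 + 134026 + 111884 = 992875

992875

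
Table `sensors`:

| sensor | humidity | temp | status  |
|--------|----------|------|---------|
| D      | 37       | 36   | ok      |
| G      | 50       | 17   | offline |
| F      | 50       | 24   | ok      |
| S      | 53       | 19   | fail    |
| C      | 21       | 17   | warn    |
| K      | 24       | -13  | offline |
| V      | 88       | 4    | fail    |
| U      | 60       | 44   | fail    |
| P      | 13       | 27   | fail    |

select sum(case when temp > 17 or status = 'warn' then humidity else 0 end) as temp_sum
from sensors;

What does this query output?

234

sensor=D: ✓ → 37
sensor=G: ✗
sensor=F: ✓ → 50
sensor=S: ✓ → 53
sensor=C: ✓ → 21
sensor=K: ✗
sensor=V: ✗
sensor=U: ✓ → 60
sensor=P: ✓ → 13
temp_sum = 37 + 50 + 53 + 21 + 60 + 13 = 234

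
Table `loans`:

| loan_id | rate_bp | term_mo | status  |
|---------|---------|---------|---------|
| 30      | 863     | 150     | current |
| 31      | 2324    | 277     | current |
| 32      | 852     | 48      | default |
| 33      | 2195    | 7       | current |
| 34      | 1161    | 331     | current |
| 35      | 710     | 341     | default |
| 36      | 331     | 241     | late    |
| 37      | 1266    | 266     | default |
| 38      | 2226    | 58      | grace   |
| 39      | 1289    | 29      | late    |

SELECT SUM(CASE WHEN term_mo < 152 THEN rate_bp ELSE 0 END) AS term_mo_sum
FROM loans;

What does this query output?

7425

loan_id=30: ✓ → 863
loan_id=31: ✗
loan_id=32: ✓ → 852
loan_id=33: ✓ → 2195
loan_id=34: ✗
loan_id=35: ✗
loan_id=36: ✗
loan_id=37: ✗
loan_id=38: ✓ → 2226
loan_id=39: ✓ → 1289
term_mo_sum = 863 + 852 + 2195 + 2226 + 1289 = 7425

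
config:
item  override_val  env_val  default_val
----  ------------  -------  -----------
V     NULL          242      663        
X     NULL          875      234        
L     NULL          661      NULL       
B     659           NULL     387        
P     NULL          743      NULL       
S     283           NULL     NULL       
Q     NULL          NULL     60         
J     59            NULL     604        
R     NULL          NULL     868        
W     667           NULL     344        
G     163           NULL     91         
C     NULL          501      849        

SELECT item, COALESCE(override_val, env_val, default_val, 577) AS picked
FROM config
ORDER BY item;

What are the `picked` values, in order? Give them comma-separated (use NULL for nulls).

659, 501, 163, 59, 661, 743, 60, 868, 283, 242, 667, 875

item=B: override_val=659 → 659
item=C: override_val=NULL, env_val=501 → 501
item=G: override_val=163 → 163
item=J: override_val=59 → 59
item=L: override_val=NULL, env_val=661 → 661
item=P: override_val=NULL, env_val=743 → 743
item=Q: override_val=NULL, env_val=NULL, default_val=60 → 60
item=R: override_val=NULL, env_val=NULL, default_val=868 → 868
item=S: override_val=283 → 283
item=V: override_val=NULL, env_val=242 → 242
item=W: override_val=667 → 667
item=X: override_val=NULL, env_val=875 → 875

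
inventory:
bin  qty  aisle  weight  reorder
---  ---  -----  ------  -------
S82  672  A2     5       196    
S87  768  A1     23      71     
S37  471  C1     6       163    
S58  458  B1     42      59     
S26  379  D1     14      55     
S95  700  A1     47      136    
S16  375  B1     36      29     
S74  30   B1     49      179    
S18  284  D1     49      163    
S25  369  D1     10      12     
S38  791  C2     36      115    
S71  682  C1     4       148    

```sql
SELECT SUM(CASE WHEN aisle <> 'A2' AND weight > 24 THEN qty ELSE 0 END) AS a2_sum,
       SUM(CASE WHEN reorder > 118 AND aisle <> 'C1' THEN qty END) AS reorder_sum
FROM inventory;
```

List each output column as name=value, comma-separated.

[a2_sum: aisle <> 'A2' AND weight > 24]
bin=S82: ✗
bin=S87: ✗
bin=S37: ✗
bin=S58: ✓ → 458
bin=S26: ✗
bin=S95: ✓ → 700
bin=S16: ✓ → 375
bin=S74: ✓ → 30
bin=S18: ✓ → 284
bin=S25: ✗
bin=S38: ✓ → 791
bin=S71: ✗
a2_sum = 458 + 700 + 375 + 30 + 284 + 791 = 2638
—
[reorder_sum: reorder > 118 AND aisle <> 'C1']
bin=S82: ✓ → 672
bin=S87: ✗
bin=S37: ✗
bin=S58: ✗
bin=S26: ✗
bin=S95: ✓ → 700
bin=S16: ✗
bin=S74: ✓ → 30
bin=S18: ✓ → 284
bin=S25: ✗
bin=S38: ✗
bin=S71: ✗
reorder_sum = 672 + 700 + 30 + 284 = 1686

a2_sum=2638, reorder_sum=1686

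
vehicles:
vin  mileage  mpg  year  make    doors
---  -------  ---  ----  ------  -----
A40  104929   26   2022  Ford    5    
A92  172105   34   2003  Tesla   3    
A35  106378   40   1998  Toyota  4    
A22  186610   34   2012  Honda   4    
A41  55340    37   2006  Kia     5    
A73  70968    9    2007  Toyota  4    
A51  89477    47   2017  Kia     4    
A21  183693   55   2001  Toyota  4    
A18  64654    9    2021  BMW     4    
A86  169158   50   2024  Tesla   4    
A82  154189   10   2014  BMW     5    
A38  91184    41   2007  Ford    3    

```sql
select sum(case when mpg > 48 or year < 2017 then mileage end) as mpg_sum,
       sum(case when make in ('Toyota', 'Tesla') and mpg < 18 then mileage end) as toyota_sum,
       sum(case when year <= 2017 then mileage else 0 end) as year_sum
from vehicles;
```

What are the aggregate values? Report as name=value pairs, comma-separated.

mpg_sum=1189625, toyota_sum=70968, year_sum=1109944

[mpg_sum: mpg > 48 or year < 2017]
vin=A40: ✗
vin=A92: ✓ → 172105
vin=A35: ✓ → 106378
vin=A22: ✓ → 186610
vin=A41: ✓ → 55340
vin=A73: ✓ → 70968
vin=A51: ✗
vin=A21: ✓ → 183693
vin=A18: ✗
vin=A86: ✓ → 169158
vin=A82: ✓ → 154189
vin=A38: ✓ → 91184
mpg_sum = 172105 + 106378 + 186610 + 55340 + 70968 + 183693 + 169158 + 154189 + 91184 = 1189625
—
[toyota_sum: make in ('Toyota', 'Tesla') and mpg < 18]
vin=A40: ✗
vin=A92: ✗
vin=A35: ✗
vin=A22: ✗
vin=A41: ✗
vin=A73: ✓ → 70968
vin=A51: ✗
vin=A21: ✗
vin=A18: ✗
vin=A86: ✗
vin=A82: ✗
vin=A38: ✗
toyota_sum = 70968
—
[year_sum: year <= 2017]
vin=A40: ✗
vin=A92: ✓ → 172105
vin=A35: ✓ → 106378
vin=A22: ✓ → 186610
vin=A41: ✓ → 55340
vin=A73: ✓ → 70968
vin=A51: ✓ → 89477
vin=A21: ✓ → 183693
vin=A18: ✗
vin=A86: ✗
vin=A82: ✓ → 154189
vin=A38: ✓ → 91184
year_sum = 172105 + 106378 + 186610 + 55340 + 70968 + 89477 + 183693 + 154189 + 91184 = 1109944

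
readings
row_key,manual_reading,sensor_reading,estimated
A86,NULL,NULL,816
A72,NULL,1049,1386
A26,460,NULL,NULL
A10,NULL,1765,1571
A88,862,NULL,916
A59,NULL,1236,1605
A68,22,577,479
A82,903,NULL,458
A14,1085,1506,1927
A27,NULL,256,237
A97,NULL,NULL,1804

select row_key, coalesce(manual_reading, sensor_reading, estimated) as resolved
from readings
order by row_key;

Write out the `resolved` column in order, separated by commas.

row_key=A10: manual_reading=NULL, sensor_reading=1765 → 1765
row_key=A14: manual_reading=1085 → 1085
row_key=A26: manual_reading=460 → 460
row_key=A27: manual_reading=NULL, sensor_reading=256 → 256
row_key=A59: manual_reading=NULL, sensor_reading=1236 → 1236
row_key=A68: manual_reading=22 → 22
row_key=A72: manual_reading=NULL, sensor_reading=1049 → 1049
row_key=A82: manual_reading=903 → 903
row_key=A86: manual_reading=NULL, sensor_reading=NULL, estimated=816 → 816
row_key=A88: manual_reading=862 → 862
row_key=A97: manual_reading=NULL, sensor_reading=NULL, estimated=1804 → 1804

1765, 1085, 460, 256, 1236, 22, 1049, 903, 816, 862, 1804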